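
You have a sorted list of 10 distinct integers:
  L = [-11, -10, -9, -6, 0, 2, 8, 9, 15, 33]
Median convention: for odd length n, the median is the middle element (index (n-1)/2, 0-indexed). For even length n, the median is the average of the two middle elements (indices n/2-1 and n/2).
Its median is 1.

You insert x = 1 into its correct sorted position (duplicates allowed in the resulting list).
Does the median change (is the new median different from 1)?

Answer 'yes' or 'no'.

Answer: no

Derivation:
Old median = 1
Insert x = 1
New median = 1
Changed? no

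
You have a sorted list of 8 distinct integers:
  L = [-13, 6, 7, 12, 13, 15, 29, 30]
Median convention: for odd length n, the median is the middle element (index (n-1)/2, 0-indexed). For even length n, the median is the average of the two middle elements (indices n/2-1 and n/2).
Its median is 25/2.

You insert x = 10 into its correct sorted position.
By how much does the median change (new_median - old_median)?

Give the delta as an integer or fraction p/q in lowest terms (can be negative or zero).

Old median = 25/2
After inserting x = 10: new sorted = [-13, 6, 7, 10, 12, 13, 15, 29, 30]
New median = 12
Delta = 12 - 25/2 = -1/2

Answer: -1/2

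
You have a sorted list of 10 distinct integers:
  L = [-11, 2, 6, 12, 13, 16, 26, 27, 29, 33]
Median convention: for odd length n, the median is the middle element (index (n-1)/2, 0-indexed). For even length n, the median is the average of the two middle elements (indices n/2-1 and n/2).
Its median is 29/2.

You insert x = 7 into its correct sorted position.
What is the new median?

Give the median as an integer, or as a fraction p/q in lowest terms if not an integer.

Answer: 13

Derivation:
Old list (sorted, length 10): [-11, 2, 6, 12, 13, 16, 26, 27, 29, 33]
Old median = 29/2
Insert x = 7
Old length even (10). Middle pair: indices 4,5 = 13,16.
New length odd (11). New median = single middle element.
x = 7: 3 elements are < x, 7 elements are > x.
New sorted list: [-11, 2, 6, 7, 12, 13, 16, 26, 27, 29, 33]
New median = 13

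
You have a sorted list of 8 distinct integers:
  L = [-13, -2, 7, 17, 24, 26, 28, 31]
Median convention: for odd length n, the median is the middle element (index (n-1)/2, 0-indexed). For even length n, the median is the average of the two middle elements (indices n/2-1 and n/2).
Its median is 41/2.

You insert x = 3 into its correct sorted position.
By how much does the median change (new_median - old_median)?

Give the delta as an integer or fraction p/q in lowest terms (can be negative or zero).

Answer: -7/2

Derivation:
Old median = 41/2
After inserting x = 3: new sorted = [-13, -2, 3, 7, 17, 24, 26, 28, 31]
New median = 17
Delta = 17 - 41/2 = -7/2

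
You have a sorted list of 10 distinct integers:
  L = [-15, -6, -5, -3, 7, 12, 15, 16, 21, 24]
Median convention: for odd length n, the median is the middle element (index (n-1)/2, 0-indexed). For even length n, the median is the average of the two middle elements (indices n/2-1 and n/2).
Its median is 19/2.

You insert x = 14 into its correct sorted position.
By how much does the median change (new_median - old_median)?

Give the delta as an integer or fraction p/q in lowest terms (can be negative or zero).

Answer: 5/2

Derivation:
Old median = 19/2
After inserting x = 14: new sorted = [-15, -6, -5, -3, 7, 12, 14, 15, 16, 21, 24]
New median = 12
Delta = 12 - 19/2 = 5/2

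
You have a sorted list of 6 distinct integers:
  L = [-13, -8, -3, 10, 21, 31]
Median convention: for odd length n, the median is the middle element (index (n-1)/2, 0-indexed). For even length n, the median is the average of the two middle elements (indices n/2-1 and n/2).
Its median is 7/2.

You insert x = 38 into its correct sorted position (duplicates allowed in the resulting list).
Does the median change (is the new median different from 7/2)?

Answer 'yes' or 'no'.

Answer: yes

Derivation:
Old median = 7/2
Insert x = 38
New median = 10
Changed? yes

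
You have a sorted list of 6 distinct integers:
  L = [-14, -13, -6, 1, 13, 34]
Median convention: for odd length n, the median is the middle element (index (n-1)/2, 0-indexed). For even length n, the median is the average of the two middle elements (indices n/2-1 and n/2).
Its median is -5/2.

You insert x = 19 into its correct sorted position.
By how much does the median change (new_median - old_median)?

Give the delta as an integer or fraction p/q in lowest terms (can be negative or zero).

Old median = -5/2
After inserting x = 19: new sorted = [-14, -13, -6, 1, 13, 19, 34]
New median = 1
Delta = 1 - -5/2 = 7/2

Answer: 7/2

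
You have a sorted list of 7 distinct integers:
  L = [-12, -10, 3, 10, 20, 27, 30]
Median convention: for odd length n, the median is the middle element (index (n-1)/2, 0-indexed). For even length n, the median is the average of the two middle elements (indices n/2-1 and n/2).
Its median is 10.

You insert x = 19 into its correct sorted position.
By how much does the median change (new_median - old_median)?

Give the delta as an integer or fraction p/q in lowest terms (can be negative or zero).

Answer: 9/2

Derivation:
Old median = 10
After inserting x = 19: new sorted = [-12, -10, 3, 10, 19, 20, 27, 30]
New median = 29/2
Delta = 29/2 - 10 = 9/2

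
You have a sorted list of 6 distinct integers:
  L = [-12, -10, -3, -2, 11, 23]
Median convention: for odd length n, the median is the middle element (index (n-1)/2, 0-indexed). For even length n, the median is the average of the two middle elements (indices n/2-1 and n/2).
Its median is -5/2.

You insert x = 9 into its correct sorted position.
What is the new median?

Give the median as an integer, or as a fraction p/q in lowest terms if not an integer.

Answer: -2

Derivation:
Old list (sorted, length 6): [-12, -10, -3, -2, 11, 23]
Old median = -5/2
Insert x = 9
Old length even (6). Middle pair: indices 2,3 = -3,-2.
New length odd (7). New median = single middle element.
x = 9: 4 elements are < x, 2 elements are > x.
New sorted list: [-12, -10, -3, -2, 9, 11, 23]
New median = -2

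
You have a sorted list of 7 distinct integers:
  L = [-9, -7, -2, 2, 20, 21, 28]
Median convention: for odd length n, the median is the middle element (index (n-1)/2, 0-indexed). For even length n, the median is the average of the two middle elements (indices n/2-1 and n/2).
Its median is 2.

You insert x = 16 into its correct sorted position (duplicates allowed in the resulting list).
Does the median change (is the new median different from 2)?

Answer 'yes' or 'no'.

Answer: yes

Derivation:
Old median = 2
Insert x = 16
New median = 9
Changed? yes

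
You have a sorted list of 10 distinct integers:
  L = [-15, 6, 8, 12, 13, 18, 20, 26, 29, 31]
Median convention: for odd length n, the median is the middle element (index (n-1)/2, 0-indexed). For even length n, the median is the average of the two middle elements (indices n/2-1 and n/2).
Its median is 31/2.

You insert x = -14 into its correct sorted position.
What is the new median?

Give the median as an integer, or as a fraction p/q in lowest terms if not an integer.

Answer: 13

Derivation:
Old list (sorted, length 10): [-15, 6, 8, 12, 13, 18, 20, 26, 29, 31]
Old median = 31/2
Insert x = -14
Old length even (10). Middle pair: indices 4,5 = 13,18.
New length odd (11). New median = single middle element.
x = -14: 1 elements are < x, 9 elements are > x.
New sorted list: [-15, -14, 6, 8, 12, 13, 18, 20, 26, 29, 31]
New median = 13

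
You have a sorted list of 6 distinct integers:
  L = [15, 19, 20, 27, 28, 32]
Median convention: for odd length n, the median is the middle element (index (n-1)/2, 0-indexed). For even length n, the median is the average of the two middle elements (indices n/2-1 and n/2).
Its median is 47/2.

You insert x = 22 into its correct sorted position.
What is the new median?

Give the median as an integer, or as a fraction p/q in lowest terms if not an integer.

Answer: 22

Derivation:
Old list (sorted, length 6): [15, 19, 20, 27, 28, 32]
Old median = 47/2
Insert x = 22
Old length even (6). Middle pair: indices 2,3 = 20,27.
New length odd (7). New median = single middle element.
x = 22: 3 elements are < x, 3 elements are > x.
New sorted list: [15, 19, 20, 22, 27, 28, 32]
New median = 22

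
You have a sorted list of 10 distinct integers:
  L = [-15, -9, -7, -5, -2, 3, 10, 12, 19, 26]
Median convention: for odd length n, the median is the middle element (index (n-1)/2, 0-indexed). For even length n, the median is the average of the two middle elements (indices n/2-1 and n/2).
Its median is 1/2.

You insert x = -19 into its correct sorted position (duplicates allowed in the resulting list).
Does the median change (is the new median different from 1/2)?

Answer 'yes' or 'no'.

Answer: yes

Derivation:
Old median = 1/2
Insert x = -19
New median = -2
Changed? yes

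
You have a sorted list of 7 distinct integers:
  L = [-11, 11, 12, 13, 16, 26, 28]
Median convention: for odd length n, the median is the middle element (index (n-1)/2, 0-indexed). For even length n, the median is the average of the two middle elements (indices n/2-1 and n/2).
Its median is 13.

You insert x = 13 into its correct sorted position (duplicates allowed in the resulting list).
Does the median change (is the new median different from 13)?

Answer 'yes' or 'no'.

Answer: no

Derivation:
Old median = 13
Insert x = 13
New median = 13
Changed? no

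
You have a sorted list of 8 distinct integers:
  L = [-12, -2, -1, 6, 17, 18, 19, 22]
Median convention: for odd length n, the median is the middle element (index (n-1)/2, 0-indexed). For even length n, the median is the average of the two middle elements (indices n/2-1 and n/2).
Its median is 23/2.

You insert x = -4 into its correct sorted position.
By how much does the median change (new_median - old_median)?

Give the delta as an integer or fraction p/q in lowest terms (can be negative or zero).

Answer: -11/2

Derivation:
Old median = 23/2
After inserting x = -4: new sorted = [-12, -4, -2, -1, 6, 17, 18, 19, 22]
New median = 6
Delta = 6 - 23/2 = -11/2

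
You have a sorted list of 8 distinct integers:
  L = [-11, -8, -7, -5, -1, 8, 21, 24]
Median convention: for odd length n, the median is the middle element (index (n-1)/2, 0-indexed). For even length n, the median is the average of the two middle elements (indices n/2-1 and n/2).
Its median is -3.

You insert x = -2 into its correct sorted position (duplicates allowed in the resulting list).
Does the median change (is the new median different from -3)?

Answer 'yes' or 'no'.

Answer: yes

Derivation:
Old median = -3
Insert x = -2
New median = -2
Changed? yes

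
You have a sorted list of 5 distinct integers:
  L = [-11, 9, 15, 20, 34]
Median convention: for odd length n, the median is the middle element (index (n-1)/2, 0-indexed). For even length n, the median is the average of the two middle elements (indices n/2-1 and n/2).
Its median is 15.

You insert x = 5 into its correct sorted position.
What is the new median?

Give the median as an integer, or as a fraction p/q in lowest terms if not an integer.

Old list (sorted, length 5): [-11, 9, 15, 20, 34]
Old median = 15
Insert x = 5
Old length odd (5). Middle was index 2 = 15.
New length even (6). New median = avg of two middle elements.
x = 5: 1 elements are < x, 4 elements are > x.
New sorted list: [-11, 5, 9, 15, 20, 34]
New median = 12

Answer: 12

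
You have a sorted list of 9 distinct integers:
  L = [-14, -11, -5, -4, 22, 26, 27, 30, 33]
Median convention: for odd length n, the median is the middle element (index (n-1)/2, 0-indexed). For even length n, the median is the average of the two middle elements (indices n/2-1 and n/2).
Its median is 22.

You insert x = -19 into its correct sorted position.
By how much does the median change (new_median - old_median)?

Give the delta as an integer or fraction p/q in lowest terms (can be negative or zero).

Answer: -13

Derivation:
Old median = 22
After inserting x = -19: new sorted = [-19, -14, -11, -5, -4, 22, 26, 27, 30, 33]
New median = 9
Delta = 9 - 22 = -13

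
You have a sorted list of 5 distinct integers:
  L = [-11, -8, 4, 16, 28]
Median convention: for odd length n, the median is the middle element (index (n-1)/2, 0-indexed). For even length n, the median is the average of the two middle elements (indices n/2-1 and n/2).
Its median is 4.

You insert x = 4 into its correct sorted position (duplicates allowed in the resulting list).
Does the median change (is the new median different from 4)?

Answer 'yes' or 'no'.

Old median = 4
Insert x = 4
New median = 4
Changed? no

Answer: no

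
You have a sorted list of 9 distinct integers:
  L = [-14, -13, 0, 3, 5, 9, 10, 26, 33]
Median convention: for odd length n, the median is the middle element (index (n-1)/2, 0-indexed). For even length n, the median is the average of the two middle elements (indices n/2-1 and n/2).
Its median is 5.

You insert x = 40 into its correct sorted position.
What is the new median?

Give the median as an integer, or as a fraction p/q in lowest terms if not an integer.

Old list (sorted, length 9): [-14, -13, 0, 3, 5, 9, 10, 26, 33]
Old median = 5
Insert x = 40
Old length odd (9). Middle was index 4 = 5.
New length even (10). New median = avg of two middle elements.
x = 40: 9 elements are < x, 0 elements are > x.
New sorted list: [-14, -13, 0, 3, 5, 9, 10, 26, 33, 40]
New median = 7

Answer: 7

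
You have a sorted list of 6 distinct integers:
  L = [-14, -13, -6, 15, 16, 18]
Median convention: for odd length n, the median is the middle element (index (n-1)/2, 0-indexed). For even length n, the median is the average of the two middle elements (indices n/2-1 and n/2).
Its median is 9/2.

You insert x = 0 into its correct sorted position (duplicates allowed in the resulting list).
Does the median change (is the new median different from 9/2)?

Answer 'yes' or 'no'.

Old median = 9/2
Insert x = 0
New median = 0
Changed? yes

Answer: yes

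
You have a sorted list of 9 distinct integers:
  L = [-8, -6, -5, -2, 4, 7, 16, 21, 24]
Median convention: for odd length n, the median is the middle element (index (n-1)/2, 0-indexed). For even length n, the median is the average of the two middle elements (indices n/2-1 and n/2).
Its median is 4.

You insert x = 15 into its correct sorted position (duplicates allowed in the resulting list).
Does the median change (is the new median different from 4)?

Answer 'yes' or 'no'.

Answer: yes

Derivation:
Old median = 4
Insert x = 15
New median = 11/2
Changed? yes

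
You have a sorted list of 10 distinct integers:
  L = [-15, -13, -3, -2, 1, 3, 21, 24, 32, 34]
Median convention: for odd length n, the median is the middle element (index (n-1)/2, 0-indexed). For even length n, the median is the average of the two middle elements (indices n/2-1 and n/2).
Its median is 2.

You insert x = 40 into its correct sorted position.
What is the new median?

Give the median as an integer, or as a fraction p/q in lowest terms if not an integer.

Answer: 3

Derivation:
Old list (sorted, length 10): [-15, -13, -3, -2, 1, 3, 21, 24, 32, 34]
Old median = 2
Insert x = 40
Old length even (10). Middle pair: indices 4,5 = 1,3.
New length odd (11). New median = single middle element.
x = 40: 10 elements are < x, 0 elements are > x.
New sorted list: [-15, -13, -3, -2, 1, 3, 21, 24, 32, 34, 40]
New median = 3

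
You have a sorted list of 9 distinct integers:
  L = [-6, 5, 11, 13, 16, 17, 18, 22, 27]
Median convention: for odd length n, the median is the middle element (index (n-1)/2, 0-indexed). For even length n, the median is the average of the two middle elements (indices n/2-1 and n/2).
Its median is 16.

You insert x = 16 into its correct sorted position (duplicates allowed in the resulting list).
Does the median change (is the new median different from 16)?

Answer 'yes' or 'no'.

Answer: no

Derivation:
Old median = 16
Insert x = 16
New median = 16
Changed? no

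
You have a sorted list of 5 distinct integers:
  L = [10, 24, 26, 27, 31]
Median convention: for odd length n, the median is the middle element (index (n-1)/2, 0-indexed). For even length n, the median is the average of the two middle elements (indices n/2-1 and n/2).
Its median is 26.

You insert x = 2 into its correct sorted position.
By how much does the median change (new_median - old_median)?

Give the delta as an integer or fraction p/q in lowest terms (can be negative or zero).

Answer: -1

Derivation:
Old median = 26
After inserting x = 2: new sorted = [2, 10, 24, 26, 27, 31]
New median = 25
Delta = 25 - 26 = -1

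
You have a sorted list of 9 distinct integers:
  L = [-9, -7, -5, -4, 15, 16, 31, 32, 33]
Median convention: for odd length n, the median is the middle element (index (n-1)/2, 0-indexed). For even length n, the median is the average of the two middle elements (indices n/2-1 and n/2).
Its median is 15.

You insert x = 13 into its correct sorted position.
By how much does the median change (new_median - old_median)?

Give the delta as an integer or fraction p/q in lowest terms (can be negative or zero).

Old median = 15
After inserting x = 13: new sorted = [-9, -7, -5, -4, 13, 15, 16, 31, 32, 33]
New median = 14
Delta = 14 - 15 = -1

Answer: -1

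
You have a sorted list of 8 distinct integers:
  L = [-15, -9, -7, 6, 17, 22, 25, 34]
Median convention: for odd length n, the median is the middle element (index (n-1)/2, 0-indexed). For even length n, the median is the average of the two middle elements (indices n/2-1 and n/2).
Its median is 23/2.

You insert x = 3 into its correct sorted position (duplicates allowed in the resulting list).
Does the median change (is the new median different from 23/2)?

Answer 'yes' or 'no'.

Old median = 23/2
Insert x = 3
New median = 6
Changed? yes

Answer: yes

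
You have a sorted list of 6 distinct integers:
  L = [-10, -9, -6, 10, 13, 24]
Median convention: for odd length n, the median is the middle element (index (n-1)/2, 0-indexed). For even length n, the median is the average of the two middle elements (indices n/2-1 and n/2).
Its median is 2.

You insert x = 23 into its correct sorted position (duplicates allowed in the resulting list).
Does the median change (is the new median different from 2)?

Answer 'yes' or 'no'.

Answer: yes

Derivation:
Old median = 2
Insert x = 23
New median = 10
Changed? yes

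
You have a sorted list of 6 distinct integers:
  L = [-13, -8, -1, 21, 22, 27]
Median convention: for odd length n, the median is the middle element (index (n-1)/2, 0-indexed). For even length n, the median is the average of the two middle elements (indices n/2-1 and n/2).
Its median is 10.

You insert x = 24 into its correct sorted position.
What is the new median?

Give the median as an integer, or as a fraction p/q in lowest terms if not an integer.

Old list (sorted, length 6): [-13, -8, -1, 21, 22, 27]
Old median = 10
Insert x = 24
Old length even (6). Middle pair: indices 2,3 = -1,21.
New length odd (7). New median = single middle element.
x = 24: 5 elements are < x, 1 elements are > x.
New sorted list: [-13, -8, -1, 21, 22, 24, 27]
New median = 21

Answer: 21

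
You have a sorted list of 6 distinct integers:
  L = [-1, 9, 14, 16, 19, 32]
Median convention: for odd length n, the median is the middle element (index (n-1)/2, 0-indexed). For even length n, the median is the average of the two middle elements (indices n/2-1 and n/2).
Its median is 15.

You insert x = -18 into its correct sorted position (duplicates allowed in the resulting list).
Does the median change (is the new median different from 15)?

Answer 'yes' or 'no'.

Answer: yes

Derivation:
Old median = 15
Insert x = -18
New median = 14
Changed? yes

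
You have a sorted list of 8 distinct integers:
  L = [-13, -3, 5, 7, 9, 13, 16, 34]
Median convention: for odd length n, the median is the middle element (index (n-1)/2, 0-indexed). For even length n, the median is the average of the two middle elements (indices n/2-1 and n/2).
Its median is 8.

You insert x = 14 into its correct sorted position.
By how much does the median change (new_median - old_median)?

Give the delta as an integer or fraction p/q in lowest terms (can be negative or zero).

Old median = 8
After inserting x = 14: new sorted = [-13, -3, 5, 7, 9, 13, 14, 16, 34]
New median = 9
Delta = 9 - 8 = 1

Answer: 1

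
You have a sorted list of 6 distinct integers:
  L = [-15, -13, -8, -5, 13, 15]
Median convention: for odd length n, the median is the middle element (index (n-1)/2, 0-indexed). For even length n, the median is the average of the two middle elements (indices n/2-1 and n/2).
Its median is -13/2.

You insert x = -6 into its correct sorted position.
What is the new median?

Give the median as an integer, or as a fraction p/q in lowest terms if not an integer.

Old list (sorted, length 6): [-15, -13, -8, -5, 13, 15]
Old median = -13/2
Insert x = -6
Old length even (6). Middle pair: indices 2,3 = -8,-5.
New length odd (7). New median = single middle element.
x = -6: 3 elements are < x, 3 elements are > x.
New sorted list: [-15, -13, -8, -6, -5, 13, 15]
New median = -6

Answer: -6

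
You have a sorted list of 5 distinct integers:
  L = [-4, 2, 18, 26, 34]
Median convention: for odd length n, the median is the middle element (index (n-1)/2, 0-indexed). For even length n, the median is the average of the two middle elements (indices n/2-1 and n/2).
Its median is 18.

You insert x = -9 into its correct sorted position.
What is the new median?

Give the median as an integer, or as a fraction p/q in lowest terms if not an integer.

Old list (sorted, length 5): [-4, 2, 18, 26, 34]
Old median = 18
Insert x = -9
Old length odd (5). Middle was index 2 = 18.
New length even (6). New median = avg of two middle elements.
x = -9: 0 elements are < x, 5 elements are > x.
New sorted list: [-9, -4, 2, 18, 26, 34]
New median = 10

Answer: 10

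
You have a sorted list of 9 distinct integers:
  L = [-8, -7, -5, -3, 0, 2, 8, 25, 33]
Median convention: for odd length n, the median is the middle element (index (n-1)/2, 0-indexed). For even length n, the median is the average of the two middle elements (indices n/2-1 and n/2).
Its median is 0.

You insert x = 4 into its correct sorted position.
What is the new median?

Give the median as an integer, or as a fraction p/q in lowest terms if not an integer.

Answer: 1

Derivation:
Old list (sorted, length 9): [-8, -7, -5, -3, 0, 2, 8, 25, 33]
Old median = 0
Insert x = 4
Old length odd (9). Middle was index 4 = 0.
New length even (10). New median = avg of two middle elements.
x = 4: 6 elements are < x, 3 elements are > x.
New sorted list: [-8, -7, -5, -3, 0, 2, 4, 8, 25, 33]
New median = 1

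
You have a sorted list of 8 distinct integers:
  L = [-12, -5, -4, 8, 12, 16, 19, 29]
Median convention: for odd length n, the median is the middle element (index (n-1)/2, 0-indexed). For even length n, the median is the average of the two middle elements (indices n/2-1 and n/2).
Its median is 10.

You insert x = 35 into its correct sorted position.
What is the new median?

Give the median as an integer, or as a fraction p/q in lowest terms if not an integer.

Old list (sorted, length 8): [-12, -5, -4, 8, 12, 16, 19, 29]
Old median = 10
Insert x = 35
Old length even (8). Middle pair: indices 3,4 = 8,12.
New length odd (9). New median = single middle element.
x = 35: 8 elements are < x, 0 elements are > x.
New sorted list: [-12, -5, -4, 8, 12, 16, 19, 29, 35]
New median = 12

Answer: 12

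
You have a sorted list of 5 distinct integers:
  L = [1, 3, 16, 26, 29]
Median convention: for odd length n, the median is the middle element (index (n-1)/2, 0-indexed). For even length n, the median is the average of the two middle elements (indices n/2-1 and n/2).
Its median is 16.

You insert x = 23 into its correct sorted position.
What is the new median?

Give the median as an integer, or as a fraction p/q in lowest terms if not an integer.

Answer: 39/2

Derivation:
Old list (sorted, length 5): [1, 3, 16, 26, 29]
Old median = 16
Insert x = 23
Old length odd (5). Middle was index 2 = 16.
New length even (6). New median = avg of two middle elements.
x = 23: 3 elements are < x, 2 elements are > x.
New sorted list: [1, 3, 16, 23, 26, 29]
New median = 39/2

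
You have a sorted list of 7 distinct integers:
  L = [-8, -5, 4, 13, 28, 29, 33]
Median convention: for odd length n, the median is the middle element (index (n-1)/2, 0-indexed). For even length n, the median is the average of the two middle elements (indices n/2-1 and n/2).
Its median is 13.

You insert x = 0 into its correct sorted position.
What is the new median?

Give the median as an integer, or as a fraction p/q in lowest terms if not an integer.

Answer: 17/2

Derivation:
Old list (sorted, length 7): [-8, -5, 4, 13, 28, 29, 33]
Old median = 13
Insert x = 0
Old length odd (7). Middle was index 3 = 13.
New length even (8). New median = avg of two middle elements.
x = 0: 2 elements are < x, 5 elements are > x.
New sorted list: [-8, -5, 0, 4, 13, 28, 29, 33]
New median = 17/2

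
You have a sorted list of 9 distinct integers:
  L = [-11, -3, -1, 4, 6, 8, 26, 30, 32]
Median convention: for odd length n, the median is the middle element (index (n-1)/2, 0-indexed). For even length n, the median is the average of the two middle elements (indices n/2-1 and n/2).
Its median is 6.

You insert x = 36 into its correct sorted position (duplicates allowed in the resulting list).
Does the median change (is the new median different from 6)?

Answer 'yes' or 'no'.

Old median = 6
Insert x = 36
New median = 7
Changed? yes

Answer: yes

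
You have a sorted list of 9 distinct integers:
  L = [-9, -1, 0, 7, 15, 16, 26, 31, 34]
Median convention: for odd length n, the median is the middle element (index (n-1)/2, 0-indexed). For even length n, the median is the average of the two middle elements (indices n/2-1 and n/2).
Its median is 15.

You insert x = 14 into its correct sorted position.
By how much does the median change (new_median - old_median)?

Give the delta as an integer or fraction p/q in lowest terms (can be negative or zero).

Old median = 15
After inserting x = 14: new sorted = [-9, -1, 0, 7, 14, 15, 16, 26, 31, 34]
New median = 29/2
Delta = 29/2 - 15 = -1/2

Answer: -1/2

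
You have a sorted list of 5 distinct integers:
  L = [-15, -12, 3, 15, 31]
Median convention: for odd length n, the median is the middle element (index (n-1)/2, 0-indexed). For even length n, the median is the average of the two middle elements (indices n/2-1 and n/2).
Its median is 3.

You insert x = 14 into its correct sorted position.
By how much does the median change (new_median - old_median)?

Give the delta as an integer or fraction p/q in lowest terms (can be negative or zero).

Answer: 11/2

Derivation:
Old median = 3
After inserting x = 14: new sorted = [-15, -12, 3, 14, 15, 31]
New median = 17/2
Delta = 17/2 - 3 = 11/2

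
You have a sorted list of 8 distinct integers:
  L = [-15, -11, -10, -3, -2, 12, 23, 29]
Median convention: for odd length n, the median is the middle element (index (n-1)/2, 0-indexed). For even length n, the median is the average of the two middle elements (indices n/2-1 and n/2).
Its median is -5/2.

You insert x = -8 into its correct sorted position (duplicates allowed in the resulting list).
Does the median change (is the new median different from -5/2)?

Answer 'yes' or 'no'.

Answer: yes

Derivation:
Old median = -5/2
Insert x = -8
New median = -3
Changed? yes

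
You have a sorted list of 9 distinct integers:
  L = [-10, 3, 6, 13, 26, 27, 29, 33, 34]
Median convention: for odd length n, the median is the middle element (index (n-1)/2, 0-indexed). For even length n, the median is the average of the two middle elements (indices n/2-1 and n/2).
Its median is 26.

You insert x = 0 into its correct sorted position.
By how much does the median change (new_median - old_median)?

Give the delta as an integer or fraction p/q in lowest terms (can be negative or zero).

Answer: -13/2

Derivation:
Old median = 26
After inserting x = 0: new sorted = [-10, 0, 3, 6, 13, 26, 27, 29, 33, 34]
New median = 39/2
Delta = 39/2 - 26 = -13/2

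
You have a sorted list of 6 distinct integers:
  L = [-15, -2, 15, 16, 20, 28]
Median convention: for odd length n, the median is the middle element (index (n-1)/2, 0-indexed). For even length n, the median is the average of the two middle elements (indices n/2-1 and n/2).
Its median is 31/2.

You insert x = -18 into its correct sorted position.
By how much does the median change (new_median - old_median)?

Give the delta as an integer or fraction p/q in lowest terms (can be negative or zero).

Old median = 31/2
After inserting x = -18: new sorted = [-18, -15, -2, 15, 16, 20, 28]
New median = 15
Delta = 15 - 31/2 = -1/2

Answer: -1/2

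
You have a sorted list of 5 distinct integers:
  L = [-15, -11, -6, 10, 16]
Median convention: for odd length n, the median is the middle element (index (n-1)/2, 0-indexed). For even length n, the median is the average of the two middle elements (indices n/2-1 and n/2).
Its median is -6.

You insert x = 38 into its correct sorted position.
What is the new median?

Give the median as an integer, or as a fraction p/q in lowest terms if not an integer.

Answer: 2

Derivation:
Old list (sorted, length 5): [-15, -11, -6, 10, 16]
Old median = -6
Insert x = 38
Old length odd (5). Middle was index 2 = -6.
New length even (6). New median = avg of two middle elements.
x = 38: 5 elements are < x, 0 elements are > x.
New sorted list: [-15, -11, -6, 10, 16, 38]
New median = 2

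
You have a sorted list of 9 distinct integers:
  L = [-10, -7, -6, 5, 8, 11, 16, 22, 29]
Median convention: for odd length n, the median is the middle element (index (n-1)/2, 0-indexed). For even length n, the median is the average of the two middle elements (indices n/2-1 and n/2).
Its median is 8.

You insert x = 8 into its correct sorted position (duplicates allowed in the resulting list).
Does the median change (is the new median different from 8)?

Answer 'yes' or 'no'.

Answer: no

Derivation:
Old median = 8
Insert x = 8
New median = 8
Changed? no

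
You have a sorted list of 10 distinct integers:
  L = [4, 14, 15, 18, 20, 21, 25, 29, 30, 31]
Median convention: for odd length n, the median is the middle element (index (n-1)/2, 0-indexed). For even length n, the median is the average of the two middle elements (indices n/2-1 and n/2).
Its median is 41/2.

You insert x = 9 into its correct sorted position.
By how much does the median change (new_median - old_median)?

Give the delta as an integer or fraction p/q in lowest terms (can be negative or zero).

Old median = 41/2
After inserting x = 9: new sorted = [4, 9, 14, 15, 18, 20, 21, 25, 29, 30, 31]
New median = 20
Delta = 20 - 41/2 = -1/2

Answer: -1/2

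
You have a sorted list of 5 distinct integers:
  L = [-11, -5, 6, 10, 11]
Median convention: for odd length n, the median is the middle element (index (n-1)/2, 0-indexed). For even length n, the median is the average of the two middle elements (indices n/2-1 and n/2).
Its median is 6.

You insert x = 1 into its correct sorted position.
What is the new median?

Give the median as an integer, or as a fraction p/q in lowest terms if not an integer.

Answer: 7/2

Derivation:
Old list (sorted, length 5): [-11, -5, 6, 10, 11]
Old median = 6
Insert x = 1
Old length odd (5). Middle was index 2 = 6.
New length even (6). New median = avg of two middle elements.
x = 1: 2 elements are < x, 3 elements are > x.
New sorted list: [-11, -5, 1, 6, 10, 11]
New median = 7/2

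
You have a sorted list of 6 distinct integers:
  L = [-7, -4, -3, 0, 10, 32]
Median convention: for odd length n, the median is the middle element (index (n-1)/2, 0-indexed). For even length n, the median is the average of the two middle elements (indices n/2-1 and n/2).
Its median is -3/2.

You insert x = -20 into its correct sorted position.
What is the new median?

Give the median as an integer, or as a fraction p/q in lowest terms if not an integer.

Answer: -3

Derivation:
Old list (sorted, length 6): [-7, -4, -3, 0, 10, 32]
Old median = -3/2
Insert x = -20
Old length even (6). Middle pair: indices 2,3 = -3,0.
New length odd (7). New median = single middle element.
x = -20: 0 elements are < x, 6 elements are > x.
New sorted list: [-20, -7, -4, -3, 0, 10, 32]
New median = -3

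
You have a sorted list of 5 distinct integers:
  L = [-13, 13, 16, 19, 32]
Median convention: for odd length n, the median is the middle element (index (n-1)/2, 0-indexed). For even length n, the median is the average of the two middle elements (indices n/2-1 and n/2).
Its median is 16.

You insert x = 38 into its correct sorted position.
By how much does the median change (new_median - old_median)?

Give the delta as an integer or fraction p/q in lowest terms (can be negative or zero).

Old median = 16
After inserting x = 38: new sorted = [-13, 13, 16, 19, 32, 38]
New median = 35/2
Delta = 35/2 - 16 = 3/2

Answer: 3/2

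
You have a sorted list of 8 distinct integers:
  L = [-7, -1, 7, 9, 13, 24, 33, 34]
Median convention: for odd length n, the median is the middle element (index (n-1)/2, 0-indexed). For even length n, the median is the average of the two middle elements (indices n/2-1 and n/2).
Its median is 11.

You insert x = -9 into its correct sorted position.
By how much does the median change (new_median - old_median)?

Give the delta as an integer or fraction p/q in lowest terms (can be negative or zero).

Old median = 11
After inserting x = -9: new sorted = [-9, -7, -1, 7, 9, 13, 24, 33, 34]
New median = 9
Delta = 9 - 11 = -2

Answer: -2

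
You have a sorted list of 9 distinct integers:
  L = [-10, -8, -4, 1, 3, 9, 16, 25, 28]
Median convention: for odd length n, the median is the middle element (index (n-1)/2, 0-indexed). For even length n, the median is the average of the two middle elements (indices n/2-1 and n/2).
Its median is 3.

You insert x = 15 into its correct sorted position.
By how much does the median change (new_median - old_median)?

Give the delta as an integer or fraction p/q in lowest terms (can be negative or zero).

Answer: 3

Derivation:
Old median = 3
After inserting x = 15: new sorted = [-10, -8, -4, 1, 3, 9, 15, 16, 25, 28]
New median = 6
Delta = 6 - 3 = 3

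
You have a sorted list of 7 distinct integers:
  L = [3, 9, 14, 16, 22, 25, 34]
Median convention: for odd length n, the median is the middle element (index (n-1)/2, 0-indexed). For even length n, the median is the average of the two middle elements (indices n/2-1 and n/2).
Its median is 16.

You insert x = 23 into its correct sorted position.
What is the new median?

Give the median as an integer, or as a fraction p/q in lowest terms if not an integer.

Answer: 19

Derivation:
Old list (sorted, length 7): [3, 9, 14, 16, 22, 25, 34]
Old median = 16
Insert x = 23
Old length odd (7). Middle was index 3 = 16.
New length even (8). New median = avg of two middle elements.
x = 23: 5 elements are < x, 2 elements are > x.
New sorted list: [3, 9, 14, 16, 22, 23, 25, 34]
New median = 19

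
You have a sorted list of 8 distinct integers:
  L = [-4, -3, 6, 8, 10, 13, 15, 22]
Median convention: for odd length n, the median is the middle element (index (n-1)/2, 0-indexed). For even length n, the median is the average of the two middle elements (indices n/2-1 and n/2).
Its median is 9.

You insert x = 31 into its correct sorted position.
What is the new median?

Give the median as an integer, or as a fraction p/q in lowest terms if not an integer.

Answer: 10

Derivation:
Old list (sorted, length 8): [-4, -3, 6, 8, 10, 13, 15, 22]
Old median = 9
Insert x = 31
Old length even (8). Middle pair: indices 3,4 = 8,10.
New length odd (9). New median = single middle element.
x = 31: 8 elements are < x, 0 elements are > x.
New sorted list: [-4, -3, 6, 8, 10, 13, 15, 22, 31]
New median = 10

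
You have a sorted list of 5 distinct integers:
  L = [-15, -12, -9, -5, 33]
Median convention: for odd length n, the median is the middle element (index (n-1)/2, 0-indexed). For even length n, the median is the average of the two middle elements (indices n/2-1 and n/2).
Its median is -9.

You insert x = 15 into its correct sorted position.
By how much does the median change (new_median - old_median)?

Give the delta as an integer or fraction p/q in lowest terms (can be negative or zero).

Answer: 2

Derivation:
Old median = -9
After inserting x = 15: new sorted = [-15, -12, -9, -5, 15, 33]
New median = -7
Delta = -7 - -9 = 2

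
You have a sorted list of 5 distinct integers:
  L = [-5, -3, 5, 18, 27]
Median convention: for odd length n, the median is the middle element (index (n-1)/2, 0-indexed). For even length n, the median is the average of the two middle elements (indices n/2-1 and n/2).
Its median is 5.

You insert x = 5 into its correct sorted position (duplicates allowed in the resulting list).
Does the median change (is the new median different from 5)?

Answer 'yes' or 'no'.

Old median = 5
Insert x = 5
New median = 5
Changed? no

Answer: no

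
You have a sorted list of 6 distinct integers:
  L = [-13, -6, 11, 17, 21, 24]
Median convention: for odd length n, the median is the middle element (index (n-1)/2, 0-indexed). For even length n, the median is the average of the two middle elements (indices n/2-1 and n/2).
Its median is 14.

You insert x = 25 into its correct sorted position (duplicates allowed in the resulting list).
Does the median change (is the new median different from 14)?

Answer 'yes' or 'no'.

Old median = 14
Insert x = 25
New median = 17
Changed? yes

Answer: yes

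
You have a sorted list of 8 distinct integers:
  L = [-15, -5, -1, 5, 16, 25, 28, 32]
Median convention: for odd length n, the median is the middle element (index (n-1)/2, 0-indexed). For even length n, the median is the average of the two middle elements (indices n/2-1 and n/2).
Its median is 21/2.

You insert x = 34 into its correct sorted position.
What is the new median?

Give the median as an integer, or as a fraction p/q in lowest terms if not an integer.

Old list (sorted, length 8): [-15, -5, -1, 5, 16, 25, 28, 32]
Old median = 21/2
Insert x = 34
Old length even (8). Middle pair: indices 3,4 = 5,16.
New length odd (9). New median = single middle element.
x = 34: 8 elements are < x, 0 elements are > x.
New sorted list: [-15, -5, -1, 5, 16, 25, 28, 32, 34]
New median = 16

Answer: 16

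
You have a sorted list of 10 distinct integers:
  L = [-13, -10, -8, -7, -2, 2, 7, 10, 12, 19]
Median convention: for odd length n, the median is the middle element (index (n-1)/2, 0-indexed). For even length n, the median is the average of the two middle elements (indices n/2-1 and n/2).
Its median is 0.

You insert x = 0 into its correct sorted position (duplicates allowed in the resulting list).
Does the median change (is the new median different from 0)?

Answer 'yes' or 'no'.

Answer: no

Derivation:
Old median = 0
Insert x = 0
New median = 0
Changed? no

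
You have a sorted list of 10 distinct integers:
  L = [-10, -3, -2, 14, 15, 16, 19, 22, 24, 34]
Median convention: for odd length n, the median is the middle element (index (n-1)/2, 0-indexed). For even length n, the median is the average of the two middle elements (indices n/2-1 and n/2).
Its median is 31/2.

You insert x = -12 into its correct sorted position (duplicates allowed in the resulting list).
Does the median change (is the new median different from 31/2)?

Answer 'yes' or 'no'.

Old median = 31/2
Insert x = -12
New median = 15
Changed? yes

Answer: yes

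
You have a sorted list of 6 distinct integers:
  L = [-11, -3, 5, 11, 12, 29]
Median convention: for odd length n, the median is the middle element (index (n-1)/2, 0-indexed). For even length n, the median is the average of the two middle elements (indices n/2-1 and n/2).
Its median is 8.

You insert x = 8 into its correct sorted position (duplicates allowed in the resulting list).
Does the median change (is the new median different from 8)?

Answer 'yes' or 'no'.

Answer: no

Derivation:
Old median = 8
Insert x = 8
New median = 8
Changed? no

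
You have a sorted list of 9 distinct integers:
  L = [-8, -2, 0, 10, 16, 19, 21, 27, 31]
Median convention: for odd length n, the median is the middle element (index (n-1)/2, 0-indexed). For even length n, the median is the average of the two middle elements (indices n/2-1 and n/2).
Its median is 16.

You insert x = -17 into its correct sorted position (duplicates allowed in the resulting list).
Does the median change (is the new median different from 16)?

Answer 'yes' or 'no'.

Old median = 16
Insert x = -17
New median = 13
Changed? yes

Answer: yes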